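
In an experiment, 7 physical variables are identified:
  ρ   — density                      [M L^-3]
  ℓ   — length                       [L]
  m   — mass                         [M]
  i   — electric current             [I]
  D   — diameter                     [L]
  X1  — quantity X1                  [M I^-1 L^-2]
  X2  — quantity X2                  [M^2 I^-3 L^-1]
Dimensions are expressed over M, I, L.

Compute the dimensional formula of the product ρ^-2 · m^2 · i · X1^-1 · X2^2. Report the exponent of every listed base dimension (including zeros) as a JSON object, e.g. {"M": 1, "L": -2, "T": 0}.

Dimensional matrix (M×I×L by ρ×ℓ×m×i×D×X1×X2):
  M: [ 1  0  1  0  0  1  2]
  I: [ 0  0  0  1  0 -1 -3]
  L: [-3  1  0  0  1 -2 -1]
  [M]: (-2)·1+(2)·1+(1)·0+(-1)·1+(2)·2 = 3
  [I]: (-2)·0+(2)·0+(1)·1+(-1)·-1+(2)·-3 = -4
  [L]: (-2)·-3+(2)·0+(1)·0+(-1)·-2+(2)·-1 = 6
⇒ M^3 I^-4 L^6

{"M": 3, "I": -4, "L": 6}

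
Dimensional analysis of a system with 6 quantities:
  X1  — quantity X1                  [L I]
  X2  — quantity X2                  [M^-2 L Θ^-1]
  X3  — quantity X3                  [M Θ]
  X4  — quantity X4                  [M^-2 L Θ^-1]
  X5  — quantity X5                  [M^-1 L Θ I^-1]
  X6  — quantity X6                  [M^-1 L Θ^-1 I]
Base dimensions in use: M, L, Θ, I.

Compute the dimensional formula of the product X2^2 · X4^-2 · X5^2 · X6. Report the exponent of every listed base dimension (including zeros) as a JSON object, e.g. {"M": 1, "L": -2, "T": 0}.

{"M": -3, "L": 3, "Θ": 1, "I": -1}

Write exponents as rows M,L,Θ,I / cols X1,X2,X3,X4,X5,X6:
  M: [ 0 -2  1 -2 -1 -1]
  L: [ 1  1  0  1  1  1]
  Θ: [ 0 -1  1 -1  1 -1]
  I: [ 1  0  0  0 -1  1]
  [M]: (2)·-2+(-2)·-2+(2)·-1+(1)·-1 = -3
  [L]: (2)·1+(-2)·1+(2)·1+(1)·1 = 3
  [Θ]: (2)·-1+(-2)·-1+(2)·1+(1)·-1 = 1
  [I]: (2)·0+(-2)·0+(2)·-1+(1)·1 = -1
⇒ M^-3 L^3 Θ I^-1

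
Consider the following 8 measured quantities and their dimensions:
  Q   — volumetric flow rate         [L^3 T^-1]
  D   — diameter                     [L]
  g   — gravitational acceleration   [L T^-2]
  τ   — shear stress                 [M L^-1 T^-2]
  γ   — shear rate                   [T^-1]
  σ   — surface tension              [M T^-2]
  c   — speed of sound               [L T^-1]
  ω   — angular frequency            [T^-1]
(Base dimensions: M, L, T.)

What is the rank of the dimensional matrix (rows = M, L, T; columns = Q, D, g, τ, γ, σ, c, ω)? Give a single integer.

3

Dimensional matrix (M×L×T by Q×D×g×τ×γ×σ×c×ω):
  M: [ 0  0  0  1  0  1  0  0]
  L: [ 3  1  1 -1  0  0  1  0]
  T: [-1  0 -2 -2 -1 -2 -1 -1]
Row reduction gives pivot columns Q,D,τ; rank = 3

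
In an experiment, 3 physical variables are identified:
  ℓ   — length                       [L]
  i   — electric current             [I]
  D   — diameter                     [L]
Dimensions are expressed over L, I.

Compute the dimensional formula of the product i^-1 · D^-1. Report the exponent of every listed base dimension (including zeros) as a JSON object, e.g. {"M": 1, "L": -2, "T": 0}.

{"L": -1, "I": -1}

Exponent matrix [L,I] × [ℓ,i,D]:
  L: [ 1  0  1]
  I: [ 0  1  0]
  [L]: (-1)·0+(-1)·1 = -1
  [I]: (-1)·1+(-1)·0 = -1
⇒ L^-1 I^-1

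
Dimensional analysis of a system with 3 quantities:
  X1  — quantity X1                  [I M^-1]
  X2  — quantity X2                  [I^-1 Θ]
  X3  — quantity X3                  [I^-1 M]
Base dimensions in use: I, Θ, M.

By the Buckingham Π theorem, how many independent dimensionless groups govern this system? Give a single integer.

Write exponents as rows I,Θ,M / cols X1,X2,X3:
  I: [ 1 -1 -1]
  Θ: [ 0  1  0]
  M: [-1  0  1]
Echelon form has 2 nonzero rows (pivots: X1,X2)
Π count = n − r = 3 − 2 = 1

1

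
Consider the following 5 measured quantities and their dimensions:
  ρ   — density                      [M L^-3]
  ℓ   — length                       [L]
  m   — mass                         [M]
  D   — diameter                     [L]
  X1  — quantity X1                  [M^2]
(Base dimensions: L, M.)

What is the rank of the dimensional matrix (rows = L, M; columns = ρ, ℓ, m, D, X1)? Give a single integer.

2

Exponent matrix [L,M] × [ρ,ℓ,m,D,X1]:
  L: [-3  1  0  1  0]
  M: [ 1  0  1  0  2]
Echelon form has 2 nonzero rows (pivots: ρ,ℓ)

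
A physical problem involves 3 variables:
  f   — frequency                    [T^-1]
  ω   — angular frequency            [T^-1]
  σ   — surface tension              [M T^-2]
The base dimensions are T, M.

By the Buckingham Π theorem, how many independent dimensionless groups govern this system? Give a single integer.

Write exponents as rows T,M / cols f,ω,σ:
  T: [-1 -1 -2]
  M: [ 0  0  1]
Echelon form has 2 nonzero rows (pivots: f,σ)
Π count = n − r = 3 − 2 = 1

1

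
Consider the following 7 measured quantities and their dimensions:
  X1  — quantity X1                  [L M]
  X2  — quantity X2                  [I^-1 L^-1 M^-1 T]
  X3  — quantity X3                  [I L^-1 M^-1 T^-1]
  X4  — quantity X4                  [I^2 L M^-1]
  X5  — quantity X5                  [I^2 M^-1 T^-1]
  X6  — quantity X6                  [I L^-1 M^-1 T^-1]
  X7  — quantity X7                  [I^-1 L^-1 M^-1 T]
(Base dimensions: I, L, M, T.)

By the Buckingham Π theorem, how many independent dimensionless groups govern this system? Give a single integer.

Write exponents as rows I,L,M,T / cols X1,X2,X3,X4,X5,X6,X7:
  I: [ 0 -1  1  2  2  1 -1]
  L: [ 1 -1 -1  1  0 -1 -1]
  M: [ 1 -1 -1 -1 -1 -1 -1]
  T: [ 0  1 -1  0 -1 -1  1]
Echelon form has 3 nonzero rows (pivots: X1,X2,X4)
Π count = n − r = 7 − 3 = 4

4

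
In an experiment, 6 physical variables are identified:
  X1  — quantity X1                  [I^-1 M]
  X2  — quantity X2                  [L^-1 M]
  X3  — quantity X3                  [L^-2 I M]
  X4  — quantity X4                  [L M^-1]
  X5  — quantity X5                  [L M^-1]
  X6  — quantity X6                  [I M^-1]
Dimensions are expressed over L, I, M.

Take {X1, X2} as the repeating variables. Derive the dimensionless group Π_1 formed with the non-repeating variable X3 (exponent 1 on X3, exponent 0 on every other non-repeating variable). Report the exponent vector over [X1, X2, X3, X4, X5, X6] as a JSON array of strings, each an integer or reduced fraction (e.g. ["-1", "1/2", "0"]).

["1", "-2", "1", "0", "0", "0"]

Write exponents as rows L,I,M / cols X1,X2,X3,X4,X5,X6:
  L: [ 0 -1 -2  1  1  0]
  I: [-1  0  1  0  0  1]
  M: [ 1  1  1 -1 -1 -1]
Echelon form has 2 nonzero rows (pivots: X1,X2)
Pivot set = {X1,X2}, free = {X3,X4,X5,X6}
RREF:
  r0: [   1    0   -1    0    0   -1]
  r1: [   0    1    2   -1   -1    0]
  r2: [   0    0    0    0    0    0]
Fix exponent of X3 at 1, X4 at 0, X5 at 0, X6 at 0; solve each RREF row for its pivot's exponent:
  r0: exp(X1) + (-1)·1 = 0 ⇒ exp(X1) = 1
  r1: exp(X2) + (2)·1 = 0 ⇒ exp(X2) = -2
Π_1 = X1 · X2^-2 · X3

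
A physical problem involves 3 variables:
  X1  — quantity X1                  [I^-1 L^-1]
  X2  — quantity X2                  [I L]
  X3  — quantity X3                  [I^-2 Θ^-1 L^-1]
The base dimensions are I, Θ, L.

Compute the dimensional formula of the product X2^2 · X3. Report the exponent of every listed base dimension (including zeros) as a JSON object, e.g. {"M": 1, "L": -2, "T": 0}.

{"I": 0, "Θ": -1, "L": 1}

Exponent matrix [I,Θ,L] × [X1,X2,X3]:
  I: [-1  1 -2]
  Θ: [ 0  0 -1]
  L: [-1  1 -1]
  [I]: (2)·1+(1)·-2 = 0
  [Θ]: (2)·0+(1)·-1 = -1
  [L]: (2)·1+(1)·-1 = 1
⇒ Θ^-1 L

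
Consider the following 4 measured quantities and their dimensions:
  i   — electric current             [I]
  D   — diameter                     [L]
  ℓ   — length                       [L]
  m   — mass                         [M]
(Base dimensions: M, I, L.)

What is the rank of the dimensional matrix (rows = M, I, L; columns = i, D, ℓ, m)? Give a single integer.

Exponent matrix [M,I,L] × [i,D,ℓ,m]:
  M: [ 0  0  0  1]
  I: [ 1  0  0  0]
  L: [ 0  1  1  0]
Echelon form has 3 nonzero rows (pivots: i,D,m)

3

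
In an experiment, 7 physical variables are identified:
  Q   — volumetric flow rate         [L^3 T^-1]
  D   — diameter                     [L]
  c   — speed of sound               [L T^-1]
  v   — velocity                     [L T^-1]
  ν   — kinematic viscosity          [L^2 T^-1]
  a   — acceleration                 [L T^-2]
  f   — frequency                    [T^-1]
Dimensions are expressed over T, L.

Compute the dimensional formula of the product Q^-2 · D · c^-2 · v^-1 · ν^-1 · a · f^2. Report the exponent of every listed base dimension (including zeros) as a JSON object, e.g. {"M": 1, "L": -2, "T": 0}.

{"T": 2, "L": -9}

Exponent matrix [T,L] × [Q,D,c,v,ν,a,f]:
  T: [-1  0 -1 -1 -1 -2 -1]
  L: [ 3  1  1  1  2  1  0]
  [T]: (-2)·-1+(1)·0+(-2)·-1+(-1)·-1+(-1)·-1+(1)·-2+(2)·-1 = 2
  [L]: (-2)·3+(1)·1+(-2)·1+(-1)·1+(-1)·2+(1)·1+(2)·0 = -9
⇒ T^2 L^-9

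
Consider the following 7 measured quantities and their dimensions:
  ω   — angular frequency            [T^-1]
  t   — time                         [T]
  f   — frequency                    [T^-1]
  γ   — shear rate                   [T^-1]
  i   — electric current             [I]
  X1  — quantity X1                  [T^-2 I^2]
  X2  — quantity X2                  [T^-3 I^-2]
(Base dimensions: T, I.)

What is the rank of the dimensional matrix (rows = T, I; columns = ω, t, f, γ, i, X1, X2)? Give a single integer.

Dimensional matrix (T×I by ω×t×f×γ×i×X1×X2):
  T: [-1  1 -1 -1  0 -2 -3]
  I: [ 0  0  0  0  1  2 -2]
Echelon form has 2 nonzero rows (pivots: ω,i)

2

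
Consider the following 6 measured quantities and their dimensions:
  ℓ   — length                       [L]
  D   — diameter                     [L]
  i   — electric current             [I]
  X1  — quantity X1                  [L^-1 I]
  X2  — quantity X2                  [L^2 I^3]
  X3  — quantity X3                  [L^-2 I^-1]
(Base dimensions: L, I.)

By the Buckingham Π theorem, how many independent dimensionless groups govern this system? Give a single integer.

4

Dimensional matrix (L×I by ℓ×D×i×X1×X2×X3):
  L: [ 1  1  0 -1  2 -2]
  I: [ 0  0  1  1  3 -1]
Echelon form has 2 nonzero rows (pivots: ℓ,i)
Π count = n − r = 6 − 2 = 4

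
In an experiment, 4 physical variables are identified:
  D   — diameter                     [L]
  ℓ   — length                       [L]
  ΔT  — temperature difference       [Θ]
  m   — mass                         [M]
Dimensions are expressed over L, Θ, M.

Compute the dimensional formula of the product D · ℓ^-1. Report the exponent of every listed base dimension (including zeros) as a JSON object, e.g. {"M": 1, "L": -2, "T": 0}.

Dimensional matrix (L×Θ×M by D×ℓ×ΔT×m):
  L: [ 1  1  0  0]
  Θ: [ 0  0  1  0]
  M: [ 0  0  0  1]
  [L]: (1)·1+(-1)·1 = 0
  [Θ]: (1)·0+(-1)·0 = 0
  [M]: (1)·0+(-1)·0 = 0
⇒ 1 (dimensionless)

{"L": 0, "Θ": 0, "M": 0}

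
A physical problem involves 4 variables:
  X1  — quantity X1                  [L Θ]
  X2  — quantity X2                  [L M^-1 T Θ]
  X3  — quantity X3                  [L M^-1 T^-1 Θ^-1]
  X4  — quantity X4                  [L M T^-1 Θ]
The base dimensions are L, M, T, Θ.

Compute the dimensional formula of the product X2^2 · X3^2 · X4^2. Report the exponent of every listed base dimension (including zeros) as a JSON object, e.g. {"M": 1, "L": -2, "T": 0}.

Exponent matrix [L,M,T,Θ] × [X1,X2,X3,X4]:
  L: [ 1  1  1  1]
  M: [ 0 -1 -1  1]
  T: [ 0  1 -1 -1]
  Θ: [ 1  1 -1  1]
  [L]: (2)·1+(2)·1+(2)·1 = 6
  [M]: (2)·-1+(2)·-1+(2)·1 = -2
  [T]: (2)·1+(2)·-1+(2)·-1 = -2
  [Θ]: (2)·1+(2)·-1+(2)·1 = 2
⇒ L^6 M^-2 T^-2 Θ^2

{"L": 6, "M": -2, "T": -2, "Θ": 2}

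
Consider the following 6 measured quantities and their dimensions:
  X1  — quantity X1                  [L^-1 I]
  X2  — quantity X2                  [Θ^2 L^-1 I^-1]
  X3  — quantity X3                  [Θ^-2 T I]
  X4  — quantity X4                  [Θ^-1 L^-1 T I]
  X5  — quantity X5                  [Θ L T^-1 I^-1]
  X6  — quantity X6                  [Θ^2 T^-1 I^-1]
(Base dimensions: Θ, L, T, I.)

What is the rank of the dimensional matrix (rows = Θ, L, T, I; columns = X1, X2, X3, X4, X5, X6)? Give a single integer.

Write exponents as rows Θ,L,T,I / cols X1,X2,X3,X4,X5,X6:
  Θ: [ 0  2 -2 -1  1  2]
  L: [-1 -1  0 -1  1  0]
  T: [ 0  0  1  1 -1 -1]
  I: [ 1 -1  1  1 -1 -1]
Echelon form has 3 nonzero rows (pivots: X1,X2,X3)

3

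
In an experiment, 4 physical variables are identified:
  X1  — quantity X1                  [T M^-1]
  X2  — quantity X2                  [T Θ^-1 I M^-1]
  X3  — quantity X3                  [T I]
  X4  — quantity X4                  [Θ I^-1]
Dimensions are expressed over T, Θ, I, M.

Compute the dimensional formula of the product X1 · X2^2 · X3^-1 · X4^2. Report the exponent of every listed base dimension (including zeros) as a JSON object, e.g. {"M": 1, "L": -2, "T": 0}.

Exponent matrix [T,Θ,I,M] × [X1,X2,X3,X4]:
  T: [ 1  1  1  0]
  Θ: [ 0 -1  0  1]
  I: [ 0  1  1 -1]
  M: [-1 -1  0  0]
  [T]: (1)·1+(2)·1+(-1)·1+(2)·0 = 2
  [Θ]: (1)·0+(2)·-1+(-1)·0+(2)·1 = 0
  [I]: (1)·0+(2)·1+(-1)·1+(2)·-1 = -1
  [M]: (1)·-1+(2)·-1+(-1)·0+(2)·0 = -3
⇒ T^2 I^-1 M^-3

{"T": 2, "Θ": 0, "I": -1, "M": -3}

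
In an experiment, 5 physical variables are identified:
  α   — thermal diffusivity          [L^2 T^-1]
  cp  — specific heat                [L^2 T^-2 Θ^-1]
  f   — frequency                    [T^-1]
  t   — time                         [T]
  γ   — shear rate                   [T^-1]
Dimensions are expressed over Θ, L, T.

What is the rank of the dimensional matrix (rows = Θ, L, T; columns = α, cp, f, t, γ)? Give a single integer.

Dimensional matrix (Θ×L×T by α×cp×f×t×γ):
  Θ: [ 0 -1  0  0  0]
  L: [ 2  2  0  0  0]
  T: [-1 -2 -1  1 -1]
Echelon form has 3 nonzero rows (pivots: α,cp,f)

3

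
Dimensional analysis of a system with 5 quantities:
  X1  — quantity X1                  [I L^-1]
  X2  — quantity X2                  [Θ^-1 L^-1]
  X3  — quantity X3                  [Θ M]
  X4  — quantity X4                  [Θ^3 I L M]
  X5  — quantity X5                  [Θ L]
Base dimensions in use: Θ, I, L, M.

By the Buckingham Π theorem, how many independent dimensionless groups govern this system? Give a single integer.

2

Dimensional matrix (Θ×I×L×M by X1×X2×X3×X4×X5):
  Θ: [ 0 -1  1  3  1]
  I: [ 1  0  0  1  0]
  L: [-1 -1  0  1  1]
  M: [ 0  0  1  1  0]
RREF → pivots at {X1,X2,X3} ⇒ r = 3
n=5, r=3 ⇒ 2 dimensionless groups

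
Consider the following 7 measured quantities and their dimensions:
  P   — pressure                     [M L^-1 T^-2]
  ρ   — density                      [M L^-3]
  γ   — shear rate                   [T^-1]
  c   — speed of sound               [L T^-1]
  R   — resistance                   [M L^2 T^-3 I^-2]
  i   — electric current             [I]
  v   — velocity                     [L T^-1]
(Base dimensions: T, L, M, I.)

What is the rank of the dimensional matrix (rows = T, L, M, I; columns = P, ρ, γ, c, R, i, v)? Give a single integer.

Dimensional matrix (T×L×M×I by P×ρ×γ×c×R×i×v):
  T: [-2  0 -1 -1 -3  0 -1]
  L: [-1 -3  0  1  2  0  1]
  M: [ 1  1  0  0  1  0  0]
  I: [ 0  0  0  0 -2  1  0]
Echelon form has 4 nonzero rows (pivots: P,ρ,γ,R)

4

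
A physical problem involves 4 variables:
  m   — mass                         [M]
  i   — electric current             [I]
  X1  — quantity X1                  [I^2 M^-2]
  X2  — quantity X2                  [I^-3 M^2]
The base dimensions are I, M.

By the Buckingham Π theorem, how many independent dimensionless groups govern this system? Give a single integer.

2

Exponent matrix [I,M] × [m,i,X1,X2]:
  I: [ 0  1  2 -3]
  M: [ 1  0 -2  2]
RREF → pivots at {m,i} ⇒ r = 2
4 vars − rank 2 = 2 Π groups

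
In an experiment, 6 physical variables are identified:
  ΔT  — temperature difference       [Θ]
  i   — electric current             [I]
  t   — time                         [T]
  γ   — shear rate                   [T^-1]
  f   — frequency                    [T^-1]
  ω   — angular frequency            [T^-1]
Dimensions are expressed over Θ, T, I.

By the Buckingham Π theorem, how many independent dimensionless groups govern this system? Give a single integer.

3

Dimensional matrix (Θ×T×I by ΔT×i×t×γ×f×ω):
  Θ: [ 1  0  0  0  0  0]
  T: [ 0  0  1 -1 -1 -1]
  I: [ 0  1  0  0  0  0]
RREF → pivots at {ΔT,i,t} ⇒ r = 3
6 vars − rank 3 = 3 Π groups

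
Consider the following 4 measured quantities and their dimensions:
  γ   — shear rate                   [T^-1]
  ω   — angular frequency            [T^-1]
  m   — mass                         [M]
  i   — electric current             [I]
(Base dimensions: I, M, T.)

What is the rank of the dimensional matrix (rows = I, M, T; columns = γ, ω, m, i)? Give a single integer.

3

Exponent matrix [I,M,T] × [γ,ω,m,i]:
  I: [ 0  0  0  1]
  M: [ 0  0  1  0]
  T: [-1 -1  0  0]
Row reduction gives pivot columns γ,m,i; rank = 3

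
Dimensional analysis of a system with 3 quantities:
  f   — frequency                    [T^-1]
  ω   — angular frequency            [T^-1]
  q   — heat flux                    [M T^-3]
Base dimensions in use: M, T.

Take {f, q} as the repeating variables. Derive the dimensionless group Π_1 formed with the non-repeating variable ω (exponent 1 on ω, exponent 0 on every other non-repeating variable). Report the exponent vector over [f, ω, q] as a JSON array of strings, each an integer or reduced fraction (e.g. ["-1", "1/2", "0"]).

Dimensional matrix (M×T by f×ω×q):
  M: [ 0  0  1]
  T: [-1 -1 -3]
RREF → pivots at {f,q} ⇒ r = 2
Pivot set = {f,q}, free = {ω}
RREF:
  r0: [   1    1    0]
  r1: [   0    0    1]
Fix exponent of ω at 1; solve each RREF row for its pivot's exponent:
  r0: exp(f) + (1)·1 = 0 ⇒ exp(f) = -1
  r1: exp(q) + (0)·1 = 0 ⇒ exp(q) = 0
Π_1 = f^-1 · ω

["-1", "1", "0"]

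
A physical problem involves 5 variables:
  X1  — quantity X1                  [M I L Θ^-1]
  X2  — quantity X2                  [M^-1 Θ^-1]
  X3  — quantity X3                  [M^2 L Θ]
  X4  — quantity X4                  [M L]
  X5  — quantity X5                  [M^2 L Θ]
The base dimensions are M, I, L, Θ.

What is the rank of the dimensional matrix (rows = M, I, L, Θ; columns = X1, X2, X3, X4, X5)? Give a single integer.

Dimensional matrix (M×I×L×Θ by X1×X2×X3×X4×X5):
  M: [ 1 -1  2  1  2]
  I: [ 1  0  0  0  0]
  L: [ 1  0  1  1  1]
  Θ: [-1 -1  1  0  1]
Row reduction gives pivot columns X1,X2,X3; rank = 3

3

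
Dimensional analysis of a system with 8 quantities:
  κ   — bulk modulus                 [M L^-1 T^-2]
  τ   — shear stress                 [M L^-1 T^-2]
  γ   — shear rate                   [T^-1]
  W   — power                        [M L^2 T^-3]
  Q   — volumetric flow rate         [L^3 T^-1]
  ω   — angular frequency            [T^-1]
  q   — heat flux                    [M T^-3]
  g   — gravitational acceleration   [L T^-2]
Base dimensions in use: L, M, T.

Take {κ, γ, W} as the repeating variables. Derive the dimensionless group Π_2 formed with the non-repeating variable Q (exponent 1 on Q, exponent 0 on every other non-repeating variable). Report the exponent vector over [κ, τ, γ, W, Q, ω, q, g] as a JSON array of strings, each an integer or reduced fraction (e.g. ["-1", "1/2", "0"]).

["1", "0", "0", "-1", "1", "0", "0", "0"]

Exponent matrix [L,M,T] × [κ,τ,γ,W,Q,ω,q,g]:
  L: [-1 -1  0  2  3  0  0  1]
  M: [ 1  1  0  1  0  0  1  0]
  T: [-2 -2 -1 -3 -1 -1 -3 -2]
Row reduction gives pivot columns κ,γ,W; rank = 3
Pivot set = {κ,γ,W}, free = {τ,Q,ω,q,g}
RREF:
  r0: [   1    1    0    0   -1    0  2/3 -1/3]
  r1: [   0    0    1    0    0    1  2/3  5/3]
  r2: [   0    0    0    1    1    0  1/3  1/3]
Fix exponent of Q at 1, τ at 0, ω at 0, q at 0, g at 0; solve each RREF row for its pivot's exponent:
  r0: exp(κ) + (-1)·1 = 0 ⇒ exp(κ) = 1
  r1: exp(γ) + (0)·1 = 0 ⇒ exp(γ) = 0
  r2: exp(W) + (1)·1 = 0 ⇒ exp(W) = -1
Π_2 = κ · W^-1 · Q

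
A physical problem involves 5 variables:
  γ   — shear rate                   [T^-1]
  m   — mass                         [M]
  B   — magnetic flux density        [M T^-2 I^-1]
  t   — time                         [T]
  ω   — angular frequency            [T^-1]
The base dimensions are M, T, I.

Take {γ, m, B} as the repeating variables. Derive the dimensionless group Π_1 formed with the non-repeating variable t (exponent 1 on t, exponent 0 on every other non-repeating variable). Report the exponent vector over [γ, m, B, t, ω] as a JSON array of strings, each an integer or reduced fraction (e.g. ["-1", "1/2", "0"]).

["1", "0", "0", "1", "0"]

Exponent matrix [M,T,I] × [γ,m,B,t,ω]:
  M: [ 0  1  1  0  0]
  T: [-1  0 -2  1 -1]
  I: [ 0  0 -1  0  0]
Row reduction gives pivot columns γ,m,B; rank = 3
Repeat: γ,m,B; free: t,ω
RREF:
  r0: [   1    0    0   -1    1]
  r1: [   0    1    0    0    0]
  r2: [   0    0    1    0    0]
Fix exponent of t at 1, ω at 0; solve each RREF row for its pivot's exponent:
  r0: exp(γ) + (-1)·1 = 0 ⇒ exp(γ) = 1
  r1: exp(m) + (0)·1 = 0 ⇒ exp(m) = 0
  r2: exp(B) + (0)·1 = 0 ⇒ exp(B) = 0
Π_1 = γ · t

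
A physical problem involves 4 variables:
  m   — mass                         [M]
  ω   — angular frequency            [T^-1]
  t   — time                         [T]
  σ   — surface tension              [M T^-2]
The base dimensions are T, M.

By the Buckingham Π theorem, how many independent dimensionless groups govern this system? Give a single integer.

2

Dimensional matrix (T×M by m×ω×t×σ):
  T: [ 0 -1  1 -2]
  M: [ 1  0  0  1]
RREF → pivots at {m,ω} ⇒ r = 2
4 vars − rank 2 = 2 Π groups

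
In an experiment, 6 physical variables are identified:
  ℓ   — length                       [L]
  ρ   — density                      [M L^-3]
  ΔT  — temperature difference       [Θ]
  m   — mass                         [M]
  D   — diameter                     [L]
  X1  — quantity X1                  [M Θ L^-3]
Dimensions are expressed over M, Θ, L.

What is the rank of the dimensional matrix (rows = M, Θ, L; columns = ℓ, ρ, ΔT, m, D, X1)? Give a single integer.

Write exponents as rows M,Θ,L / cols ℓ,ρ,ΔT,m,D,X1:
  M: [ 0  1  0  1  0  1]
  Θ: [ 0  0  1  0  0  1]
  L: [ 1 -3  0  0  1 -3]
Row reduction gives pivot columns ℓ,ρ,ΔT; rank = 3

3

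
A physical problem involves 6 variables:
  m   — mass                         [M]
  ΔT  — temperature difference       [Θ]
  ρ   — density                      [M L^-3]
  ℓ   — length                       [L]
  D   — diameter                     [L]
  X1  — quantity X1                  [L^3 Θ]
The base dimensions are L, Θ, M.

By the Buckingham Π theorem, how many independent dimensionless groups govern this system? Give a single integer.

3

Write exponents as rows L,Θ,M / cols m,ΔT,ρ,ℓ,D,X1:
  L: [ 0  0 -3  1  1  3]
  Θ: [ 0  1  0  0  0  1]
  M: [ 1  0  1  0  0  0]
RREF → pivots at {m,ΔT,ρ} ⇒ r = 3
n=6, r=3 ⇒ 3 dimensionless groups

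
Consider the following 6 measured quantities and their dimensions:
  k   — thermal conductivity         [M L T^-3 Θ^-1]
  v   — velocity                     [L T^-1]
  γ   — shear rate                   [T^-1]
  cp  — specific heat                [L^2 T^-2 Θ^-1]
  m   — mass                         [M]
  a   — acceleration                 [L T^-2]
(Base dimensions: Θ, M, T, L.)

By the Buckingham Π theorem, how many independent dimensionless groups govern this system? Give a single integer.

Dimensional matrix (Θ×M×T×L by k×v×γ×cp×m×a):
  Θ: [-1  0  0 -1  0  0]
  M: [ 1  0  0  0  1  0]
  T: [-3 -1 -1 -2  0 -2]
  L: [ 1  1  0  2  0  1]
Echelon form has 4 nonzero rows (pivots: k,v,γ,cp)
6 vars − rank 4 = 2 Π groups

2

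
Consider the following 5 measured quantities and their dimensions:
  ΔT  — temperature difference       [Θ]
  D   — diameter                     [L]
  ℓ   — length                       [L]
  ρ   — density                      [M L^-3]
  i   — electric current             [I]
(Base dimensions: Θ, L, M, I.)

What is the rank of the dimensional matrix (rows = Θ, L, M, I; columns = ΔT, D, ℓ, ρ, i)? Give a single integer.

Exponent matrix [Θ,L,M,I] × [ΔT,D,ℓ,ρ,i]:
  Θ: [ 1  0  0  0  0]
  L: [ 0  1  1 -3  0]
  M: [ 0  0  0  1  0]
  I: [ 0  0  0  0  1]
Row reduction gives pivot columns ΔT,D,ρ,i; rank = 4

4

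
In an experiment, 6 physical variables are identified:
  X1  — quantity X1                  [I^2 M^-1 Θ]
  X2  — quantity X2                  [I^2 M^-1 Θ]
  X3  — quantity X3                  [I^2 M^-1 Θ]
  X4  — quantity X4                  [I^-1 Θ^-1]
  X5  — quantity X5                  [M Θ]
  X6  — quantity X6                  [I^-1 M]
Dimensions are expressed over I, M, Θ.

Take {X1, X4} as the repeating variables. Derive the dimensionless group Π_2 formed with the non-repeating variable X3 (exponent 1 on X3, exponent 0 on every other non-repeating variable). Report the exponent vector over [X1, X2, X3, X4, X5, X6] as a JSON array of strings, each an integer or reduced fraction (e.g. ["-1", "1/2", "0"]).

["-1", "0", "1", "0", "0", "0"]

Write exponents as rows I,M,Θ / cols X1,X2,X3,X4,X5,X6:
  I: [ 2  2  2 -1  0 -1]
  M: [-1 -1 -1  0  1  1]
  Θ: [ 1  1  1 -1  1  0]
RREF → pivots at {X1,X4} ⇒ r = 2
Repeat: X1,X4; free: X2,X3,X5,X6
RREF:
  r0: [   1    1    1    0   -1   -1]
  r1: [   0    0    0    1   -2   -1]
  r2: [   0    0    0    0    0    0]
Fix exponent of X3 at 1, X2 at 0, X5 at 0, X6 at 0; solve each RREF row for its pivot's exponent:
  r0: exp(X1) + (1)·1 = 0 ⇒ exp(X1) = -1
  r1: exp(X4) + (0)·1 = 0 ⇒ exp(X4) = 0
Π_2 = X1^-1 · X3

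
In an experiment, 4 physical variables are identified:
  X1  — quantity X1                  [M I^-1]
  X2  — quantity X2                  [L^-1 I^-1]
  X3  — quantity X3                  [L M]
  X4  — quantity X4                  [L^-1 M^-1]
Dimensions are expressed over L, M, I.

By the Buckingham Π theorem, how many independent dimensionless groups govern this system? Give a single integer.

Exponent matrix [L,M,I] × [X1,X2,X3,X4]:
  L: [ 0 -1  1 -1]
  M: [ 1  0  1 -1]
  I: [-1 -1  0  0]
RREF → pivots at {X1,X2} ⇒ r = 2
Π count = n − r = 4 − 2 = 2

2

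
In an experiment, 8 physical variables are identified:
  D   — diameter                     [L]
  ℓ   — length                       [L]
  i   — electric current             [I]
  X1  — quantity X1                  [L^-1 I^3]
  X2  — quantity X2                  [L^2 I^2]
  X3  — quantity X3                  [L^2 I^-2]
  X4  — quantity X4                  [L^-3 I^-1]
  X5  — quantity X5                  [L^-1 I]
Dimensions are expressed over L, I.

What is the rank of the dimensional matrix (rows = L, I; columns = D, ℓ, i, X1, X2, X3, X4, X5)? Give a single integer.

2

Exponent matrix [L,I] × [D,ℓ,i,X1,X2,X3,X4,X5]:
  L: [ 1  1  0 -1  2  2 -3 -1]
  I: [ 0  0  1  3  2 -2 -1  1]
Row reduction gives pivot columns D,i; rank = 2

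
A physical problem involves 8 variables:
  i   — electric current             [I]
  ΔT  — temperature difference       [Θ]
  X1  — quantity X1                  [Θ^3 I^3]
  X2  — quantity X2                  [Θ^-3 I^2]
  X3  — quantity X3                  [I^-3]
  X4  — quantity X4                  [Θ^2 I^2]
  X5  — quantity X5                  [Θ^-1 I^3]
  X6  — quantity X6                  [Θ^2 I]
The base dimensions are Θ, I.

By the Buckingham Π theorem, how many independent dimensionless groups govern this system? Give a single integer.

6

Write exponents as rows Θ,I / cols i,ΔT,X1,X2,X3,X4,X5,X6:
  Θ: [ 0  1  3 -3  0  2 -1  2]
  I: [ 1  0  3  2 -3  2  3  1]
Echelon form has 2 nonzero rows (pivots: i,ΔT)
n=8, r=2 ⇒ 6 dimensionless groups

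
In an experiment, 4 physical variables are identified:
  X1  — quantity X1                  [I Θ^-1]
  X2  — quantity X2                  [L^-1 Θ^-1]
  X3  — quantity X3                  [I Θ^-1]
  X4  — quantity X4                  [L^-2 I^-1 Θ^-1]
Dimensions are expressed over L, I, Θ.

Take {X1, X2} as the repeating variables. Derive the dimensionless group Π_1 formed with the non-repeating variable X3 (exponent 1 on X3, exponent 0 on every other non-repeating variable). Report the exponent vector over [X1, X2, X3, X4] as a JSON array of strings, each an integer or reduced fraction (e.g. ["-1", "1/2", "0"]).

Exponent matrix [L,I,Θ] × [X1,X2,X3,X4]:
  L: [ 0 -1  0 -2]
  I: [ 1  0  1 -1]
  Θ: [-1 -1 -1 -1]
Row reduction gives pivot columns X1,X2; rank = 2
Pivot set = {X1,X2}, free = {X3,X4}
RREF:
  r0: [   1    0    1   -1]
  r1: [   0    1    0    2]
  r2: [   0    0    0    0]
Fix exponent of X3 at 1, X4 at 0; solve each RREF row for its pivot's exponent:
  r0: exp(X1) + (1)·1 = 0 ⇒ exp(X1) = -1
  r1: exp(X2) + (0)·1 = 0 ⇒ exp(X2) = 0
Π_1 = X1^-1 · X3

["-1", "0", "1", "0"]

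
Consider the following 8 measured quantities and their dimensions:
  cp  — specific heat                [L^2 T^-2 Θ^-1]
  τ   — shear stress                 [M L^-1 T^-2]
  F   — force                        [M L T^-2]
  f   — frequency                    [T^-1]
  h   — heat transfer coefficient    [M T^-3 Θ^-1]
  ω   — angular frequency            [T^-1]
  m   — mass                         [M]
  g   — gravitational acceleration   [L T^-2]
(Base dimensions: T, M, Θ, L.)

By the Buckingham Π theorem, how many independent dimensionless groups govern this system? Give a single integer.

Exponent matrix [T,M,Θ,L] × [cp,τ,F,f,h,ω,m,g]:
  T: [-2 -2 -2 -1 -3 -1  0 -2]
  M: [ 0  1  1  0  1  0  1  0]
  Θ: [-1  0  0  0 -1  0  0  0]
  L: [ 2 -1  1  0  0  0  0  1]
Row reduction gives pivot columns cp,τ,F,f; rank = 4
8 vars − rank 4 = 4 Π groups

4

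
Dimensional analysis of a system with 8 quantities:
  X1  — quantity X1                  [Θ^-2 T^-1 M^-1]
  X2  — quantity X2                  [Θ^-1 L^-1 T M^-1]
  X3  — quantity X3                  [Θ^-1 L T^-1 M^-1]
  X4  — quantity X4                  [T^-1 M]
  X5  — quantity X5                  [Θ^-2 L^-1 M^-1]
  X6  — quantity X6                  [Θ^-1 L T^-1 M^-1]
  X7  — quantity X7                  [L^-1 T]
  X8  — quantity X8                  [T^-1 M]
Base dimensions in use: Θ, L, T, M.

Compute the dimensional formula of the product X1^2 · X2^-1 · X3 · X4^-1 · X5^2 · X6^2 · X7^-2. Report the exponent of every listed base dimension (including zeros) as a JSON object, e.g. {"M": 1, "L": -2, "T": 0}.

{"Θ": -10, "L": 4, "T": -7, "M": -7}

Exponent matrix [Θ,L,T,M] × [X1,X2,X3,X4,X5,X6,X7,X8]:
  Θ: [-2 -1 -1  0 -2 -1  0  0]
  L: [ 0 -1  1  0 -1  1 -1  0]
  T: [-1  1 -1 -1  0 -1  1 -1]
  M: [-1 -1 -1  1 -1 -1  0  1]
  [Θ]: (2)·-2+(-1)·-1+(1)·-1+(-1)·0+(2)·-2+(2)·-1+(-2)·0 = -10
  [L]: (2)·0+(-1)·-1+(1)·1+(-1)·0+(2)·-1+(2)·1+(-2)·-1 = 4
  [T]: (2)·-1+(-1)·1+(1)·-1+(-1)·-1+(2)·0+(2)·-1+(-2)·1 = -7
  [M]: (2)·-1+(-1)·-1+(1)·-1+(-1)·1+(2)·-1+(2)·-1+(-2)·0 = -7
⇒ Θ^-10 L^4 T^-7 M^-7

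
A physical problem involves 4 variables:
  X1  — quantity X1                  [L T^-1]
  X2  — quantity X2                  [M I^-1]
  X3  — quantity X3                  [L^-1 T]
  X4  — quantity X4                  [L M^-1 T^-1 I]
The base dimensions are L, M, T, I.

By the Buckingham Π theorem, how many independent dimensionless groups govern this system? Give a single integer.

Write exponents as rows L,M,T,I / cols X1,X2,X3,X4:
  L: [ 1  0 -1  1]
  M: [ 0  1  0 -1]
  T: [-1  0  1 -1]
  I: [ 0 -1  0  1]
Echelon form has 2 nonzero rows (pivots: X1,X2)
4 vars − rank 2 = 2 Π groups

2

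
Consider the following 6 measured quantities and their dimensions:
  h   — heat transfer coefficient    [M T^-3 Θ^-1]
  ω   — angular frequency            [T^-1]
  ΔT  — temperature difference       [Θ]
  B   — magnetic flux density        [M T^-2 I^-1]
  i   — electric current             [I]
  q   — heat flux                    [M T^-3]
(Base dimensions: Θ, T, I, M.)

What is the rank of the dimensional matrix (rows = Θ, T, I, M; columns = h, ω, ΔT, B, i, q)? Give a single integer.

Dimensional matrix (Θ×T×I×M by h×ω×ΔT×B×i×q):
  Θ: [-1  0  1  0  0  0]
  T: [-3 -1  0 -2  0 -3]
  I: [ 0  0  0 -1  1  0]
  M: [ 1  0  0  1  0  1]
RREF → pivots at {h,ω,ΔT,B} ⇒ r = 4

4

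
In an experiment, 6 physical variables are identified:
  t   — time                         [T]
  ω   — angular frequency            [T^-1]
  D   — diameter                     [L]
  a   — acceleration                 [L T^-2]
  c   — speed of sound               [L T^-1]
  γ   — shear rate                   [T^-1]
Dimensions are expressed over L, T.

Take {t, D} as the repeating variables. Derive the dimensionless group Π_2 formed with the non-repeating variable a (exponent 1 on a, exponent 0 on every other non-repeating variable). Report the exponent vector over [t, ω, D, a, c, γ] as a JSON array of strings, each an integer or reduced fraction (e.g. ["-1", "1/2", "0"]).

Dimensional matrix (L×T by t×ω×D×a×c×γ):
  L: [ 0  0  1  1  1  0]
  T: [ 1 -1  0 -2 -1 -1]
Row reduction gives pivot columns t,D; rank = 2
Pivot set = {t,D}, free = {ω,a,c,γ}
RREF:
  r0: [   1   -1    0   -2   -1   -1]
  r1: [   0    0    1    1    1    0]
Fix exponent of a at 1, ω at 0, c at 0, γ at 0; solve each RREF row for its pivot's exponent:
  r0: exp(t) + (-2)·1 = 0 ⇒ exp(t) = 2
  r1: exp(D) + (1)·1 = 0 ⇒ exp(D) = -1
Π_2 = t^2 · D^-1 · a

["2", "0", "-1", "1", "0", "0"]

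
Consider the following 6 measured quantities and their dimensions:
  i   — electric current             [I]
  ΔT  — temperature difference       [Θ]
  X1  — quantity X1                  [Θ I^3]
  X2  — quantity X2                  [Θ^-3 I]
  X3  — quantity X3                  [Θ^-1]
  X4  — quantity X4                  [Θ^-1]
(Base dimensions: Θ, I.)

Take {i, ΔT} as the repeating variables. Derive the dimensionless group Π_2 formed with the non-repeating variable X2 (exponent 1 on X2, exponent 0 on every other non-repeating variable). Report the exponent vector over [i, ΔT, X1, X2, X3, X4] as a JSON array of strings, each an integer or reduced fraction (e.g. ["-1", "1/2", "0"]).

Dimensional matrix (Θ×I by i×ΔT×X1×X2×X3×X4):
  Θ: [ 0  1  1 -3 -1 -1]
  I: [ 1  0  3  1  0  0]
RREF → pivots at {i,ΔT} ⇒ r = 2
Pivot set = {i,ΔT}, free = {X1,X2,X3,X4}
RREF:
  r0: [   1    0    3    1    0    0]
  r1: [   0    1    1   -3   -1   -1]
Fix exponent of X2 at 1, X1 at 0, X3 at 0, X4 at 0; solve each RREF row for its pivot's exponent:
  r0: exp(i) + (1)·1 = 0 ⇒ exp(i) = -1
  r1: exp(ΔT) + (-3)·1 = 0 ⇒ exp(ΔT) = 3
Π_2 = i^-1 · ΔT^3 · X2

["-1", "3", "0", "1", "0", "0"]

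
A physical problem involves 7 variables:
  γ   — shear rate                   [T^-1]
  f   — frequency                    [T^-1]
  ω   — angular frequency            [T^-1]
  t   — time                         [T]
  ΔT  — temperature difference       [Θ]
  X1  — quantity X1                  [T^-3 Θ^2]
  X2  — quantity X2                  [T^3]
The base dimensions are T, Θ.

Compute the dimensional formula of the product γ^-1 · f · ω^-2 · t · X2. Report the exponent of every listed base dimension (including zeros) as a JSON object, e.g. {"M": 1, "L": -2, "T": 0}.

Dimensional matrix (T×Θ by γ×f×ω×t×ΔT×X1×X2):
  T: [-1 -1 -1  1  0 -3  3]
  Θ: [ 0  0  0  0  1  2  0]
  [T]: (-1)·-1+(1)·-1+(-2)·-1+(1)·1+(1)·3 = 6
  [Θ]: (-1)·0+(1)·0+(-2)·0+(1)·0+(1)·0 = 0
⇒ T^6

{"T": 6, "Θ": 0}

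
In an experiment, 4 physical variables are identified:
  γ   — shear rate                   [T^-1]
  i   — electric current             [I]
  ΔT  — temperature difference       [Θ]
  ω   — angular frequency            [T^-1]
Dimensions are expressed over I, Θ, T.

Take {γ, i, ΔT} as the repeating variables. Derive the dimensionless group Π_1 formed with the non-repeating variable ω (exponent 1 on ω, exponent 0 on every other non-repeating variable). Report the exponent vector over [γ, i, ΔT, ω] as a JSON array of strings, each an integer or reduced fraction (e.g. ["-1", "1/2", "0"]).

Dimensional matrix (I×Θ×T by γ×i×ΔT×ω):
  I: [ 0  1  0  0]
  Θ: [ 0  0  1  0]
  T: [-1  0  0 -1]
Row reduction gives pivot columns γ,i,ΔT; rank = 3
Repeat: γ,i,ΔT; free: ω
RREF:
  r0: [   1    0    0    1]
  r1: [   0    1    0    0]
  r2: [   0    0    1    0]
Fix exponent of ω at 1; solve each RREF row for its pivot's exponent:
  r0: exp(γ) + (1)·1 = 0 ⇒ exp(γ) = -1
  r1: exp(i) + (0)·1 = 0 ⇒ exp(i) = 0
  r2: exp(ΔT) + (0)·1 = 0 ⇒ exp(ΔT) = 0
Π_1 = γ^-1 · ω

["-1", "0", "0", "1"]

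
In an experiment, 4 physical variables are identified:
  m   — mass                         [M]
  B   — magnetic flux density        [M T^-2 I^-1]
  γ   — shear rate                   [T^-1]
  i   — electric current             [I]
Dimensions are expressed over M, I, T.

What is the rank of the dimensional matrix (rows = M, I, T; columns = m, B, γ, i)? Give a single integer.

Write exponents as rows M,I,T / cols m,B,γ,i:
  M: [ 1  1  0  0]
  I: [ 0 -1  0  1]
  T: [ 0 -2 -1  0]
Row reduction gives pivot columns m,B,γ; rank = 3

3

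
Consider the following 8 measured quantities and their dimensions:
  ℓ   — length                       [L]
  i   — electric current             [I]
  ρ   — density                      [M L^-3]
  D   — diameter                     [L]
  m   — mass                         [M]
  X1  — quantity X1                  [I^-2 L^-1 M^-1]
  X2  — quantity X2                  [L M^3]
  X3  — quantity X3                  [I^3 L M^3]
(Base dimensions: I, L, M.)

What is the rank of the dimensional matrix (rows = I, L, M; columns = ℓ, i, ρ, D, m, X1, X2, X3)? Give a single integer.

Dimensional matrix (I×L×M by ℓ×i×ρ×D×m×X1×X2×X3):
  I: [ 0  1  0  0  0 -2  0  3]
  L: [ 1  0 -3  1  0 -1  1  1]
  M: [ 0  0  1  0  1 -1  3  3]
Echelon form has 3 nonzero rows (pivots: ℓ,i,ρ)

3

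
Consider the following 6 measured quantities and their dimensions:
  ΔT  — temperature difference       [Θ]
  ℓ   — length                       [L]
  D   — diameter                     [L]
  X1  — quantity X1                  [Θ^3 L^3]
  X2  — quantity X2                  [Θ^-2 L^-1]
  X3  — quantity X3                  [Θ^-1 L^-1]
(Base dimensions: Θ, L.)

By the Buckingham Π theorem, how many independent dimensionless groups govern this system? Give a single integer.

4

Exponent matrix [Θ,L] × [ΔT,ℓ,D,X1,X2,X3]:
  Θ: [ 1  0  0  3 -2 -1]
  L: [ 0  1  1  3 -1 -1]
RREF → pivots at {ΔT,ℓ} ⇒ r = 2
Π count = n − r = 6 − 2 = 4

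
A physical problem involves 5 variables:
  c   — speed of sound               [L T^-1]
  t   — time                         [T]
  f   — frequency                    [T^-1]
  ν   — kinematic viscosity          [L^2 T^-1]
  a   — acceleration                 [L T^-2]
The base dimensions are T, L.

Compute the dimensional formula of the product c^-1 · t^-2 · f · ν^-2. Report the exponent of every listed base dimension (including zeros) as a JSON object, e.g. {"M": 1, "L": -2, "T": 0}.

{"T": 0, "L": -5}

Write exponents as rows T,L / cols c,t,f,ν,a:
  T: [-1  1 -1 -1 -2]
  L: [ 1  0  0  2  1]
  [T]: (-1)·-1+(-2)·1+(1)·-1+(-2)·-1 = 0
  [L]: (-1)·1+(-2)·0+(1)·0+(-2)·2 = -5
⇒ L^-5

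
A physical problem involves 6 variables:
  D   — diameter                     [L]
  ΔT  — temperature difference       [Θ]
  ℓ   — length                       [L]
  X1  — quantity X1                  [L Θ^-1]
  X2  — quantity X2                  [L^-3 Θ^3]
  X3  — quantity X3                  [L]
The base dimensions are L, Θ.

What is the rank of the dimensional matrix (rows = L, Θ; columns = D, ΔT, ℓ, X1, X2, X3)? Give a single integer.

2

Dimensional matrix (L×Θ by D×ΔT×ℓ×X1×X2×X3):
  L: [ 1  0  1  1 -3  1]
  Θ: [ 0  1  0 -1  3  0]
Echelon form has 2 nonzero rows (pivots: D,ΔT)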